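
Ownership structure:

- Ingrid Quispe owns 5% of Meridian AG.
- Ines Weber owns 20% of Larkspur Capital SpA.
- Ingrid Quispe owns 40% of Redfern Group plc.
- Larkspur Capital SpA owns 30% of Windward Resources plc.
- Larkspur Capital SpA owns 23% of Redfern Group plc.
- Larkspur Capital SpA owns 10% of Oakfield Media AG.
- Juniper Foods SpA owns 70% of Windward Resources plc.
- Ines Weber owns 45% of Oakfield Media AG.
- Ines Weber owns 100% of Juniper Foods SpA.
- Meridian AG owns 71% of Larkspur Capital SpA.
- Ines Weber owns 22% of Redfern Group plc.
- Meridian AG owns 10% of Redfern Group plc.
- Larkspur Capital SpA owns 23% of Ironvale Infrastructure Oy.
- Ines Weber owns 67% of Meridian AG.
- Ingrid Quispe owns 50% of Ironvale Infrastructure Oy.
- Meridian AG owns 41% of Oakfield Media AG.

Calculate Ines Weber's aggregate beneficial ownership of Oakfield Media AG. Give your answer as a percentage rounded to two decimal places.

79.23%

Ines reaches Oakfield along 4 paths.
Via Meridian → Larkspur: 67% × 71% × 10% = 4.757%.
Via Larkspur: 20% × 10% = 2%.
Via Meridian: 67% × 41% = 27.47%.
Direct stake: 45% = 45%.
Total: 4.757% + 2% + 27.47% + 45% = 79.227%.
Rounded: 79.23%.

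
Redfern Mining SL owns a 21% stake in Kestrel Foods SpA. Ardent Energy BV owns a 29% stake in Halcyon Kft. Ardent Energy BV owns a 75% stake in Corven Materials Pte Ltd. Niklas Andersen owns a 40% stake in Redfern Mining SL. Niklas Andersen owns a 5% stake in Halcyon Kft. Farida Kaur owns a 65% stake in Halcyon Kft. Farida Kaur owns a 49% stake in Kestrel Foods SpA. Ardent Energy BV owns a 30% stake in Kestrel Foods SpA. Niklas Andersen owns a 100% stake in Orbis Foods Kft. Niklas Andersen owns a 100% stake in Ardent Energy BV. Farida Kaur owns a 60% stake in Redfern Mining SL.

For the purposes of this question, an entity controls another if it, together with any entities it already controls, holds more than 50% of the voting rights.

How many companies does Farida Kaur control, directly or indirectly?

Farida holds 60% of Redfern, so Farida controls Redfern.
Redfern and Farida together hold 21% + 49% = 70% of Kestrel, so Farida controls Kestrel.
Farida holds 65% of Halcyon, so Farida controls Halcyon.
No other company's threshold is met.
Farida controls 3 companies.

3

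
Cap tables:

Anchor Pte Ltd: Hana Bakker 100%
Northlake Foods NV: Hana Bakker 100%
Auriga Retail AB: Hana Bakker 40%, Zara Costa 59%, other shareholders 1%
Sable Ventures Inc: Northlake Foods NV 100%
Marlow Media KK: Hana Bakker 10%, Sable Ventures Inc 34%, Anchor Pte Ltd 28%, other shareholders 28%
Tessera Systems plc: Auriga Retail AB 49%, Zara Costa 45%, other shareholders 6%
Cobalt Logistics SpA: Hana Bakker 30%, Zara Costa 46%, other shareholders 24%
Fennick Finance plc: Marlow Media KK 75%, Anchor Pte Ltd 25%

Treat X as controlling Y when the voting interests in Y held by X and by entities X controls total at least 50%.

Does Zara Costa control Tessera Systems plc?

Zara holds 59% of Auriga, so Zara controls Auriga.
Auriga and Zara together hold 49% + 45% = 94% of Tessera, so Zara controls Tessera.

Yes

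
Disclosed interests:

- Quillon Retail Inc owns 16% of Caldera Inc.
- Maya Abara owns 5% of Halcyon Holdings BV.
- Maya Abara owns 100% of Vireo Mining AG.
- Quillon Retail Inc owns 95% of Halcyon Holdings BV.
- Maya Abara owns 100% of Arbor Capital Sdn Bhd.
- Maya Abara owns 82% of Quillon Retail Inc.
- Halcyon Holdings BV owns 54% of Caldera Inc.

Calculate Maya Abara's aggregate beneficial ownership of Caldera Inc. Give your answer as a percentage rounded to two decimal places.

Maya reaches Caldera along 3 paths.
Via Halcyon: 5% × 54% = 2.7%.
Via Quillon → Halcyon: 82% × 95% × 54% = 42.066%.
Via Quillon: 82% × 16% = 13.12%.
Total: 2.7% + 42.066% + 13.12% = 57.886%.
Rounded: 57.89%.

57.89%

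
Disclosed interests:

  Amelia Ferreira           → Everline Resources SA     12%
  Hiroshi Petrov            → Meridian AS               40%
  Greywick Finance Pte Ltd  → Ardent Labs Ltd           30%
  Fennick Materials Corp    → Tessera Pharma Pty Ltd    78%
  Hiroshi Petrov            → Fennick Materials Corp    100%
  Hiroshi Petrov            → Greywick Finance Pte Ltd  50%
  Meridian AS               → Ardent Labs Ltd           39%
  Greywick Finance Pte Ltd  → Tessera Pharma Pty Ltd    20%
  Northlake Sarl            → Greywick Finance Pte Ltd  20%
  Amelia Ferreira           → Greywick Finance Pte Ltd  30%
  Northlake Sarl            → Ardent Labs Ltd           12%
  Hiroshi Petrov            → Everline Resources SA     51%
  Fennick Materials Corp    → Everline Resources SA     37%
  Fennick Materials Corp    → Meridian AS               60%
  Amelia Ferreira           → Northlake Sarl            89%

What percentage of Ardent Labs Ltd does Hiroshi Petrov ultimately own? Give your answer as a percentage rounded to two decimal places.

Hiroshi reaches Ardent along 3 paths.
Via Fennick → Meridian: 100% × 60% × 39% = 23.4%.
Via Meridian: 40% × 39% = 15.6%.
Via Greywick: 50% × 30% = 15%.
Total: 23.4% + 15.6% + 15% = 54%.
Rounded: 54.00%.

54.00%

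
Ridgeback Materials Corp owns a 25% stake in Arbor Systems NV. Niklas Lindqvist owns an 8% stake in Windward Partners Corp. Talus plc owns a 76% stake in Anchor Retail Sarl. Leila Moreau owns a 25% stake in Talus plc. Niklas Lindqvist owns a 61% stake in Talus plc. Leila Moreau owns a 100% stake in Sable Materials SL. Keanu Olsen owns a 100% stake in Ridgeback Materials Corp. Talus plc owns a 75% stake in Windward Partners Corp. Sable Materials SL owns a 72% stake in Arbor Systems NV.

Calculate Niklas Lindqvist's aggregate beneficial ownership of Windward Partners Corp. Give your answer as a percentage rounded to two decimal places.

Niklas reaches Windward along 2 paths.
Direct stake: 8% = 8%.
Via Talus: 61% × 75% = 45.75%.
Total: 8% + 45.75% = 53.75%.

53.75%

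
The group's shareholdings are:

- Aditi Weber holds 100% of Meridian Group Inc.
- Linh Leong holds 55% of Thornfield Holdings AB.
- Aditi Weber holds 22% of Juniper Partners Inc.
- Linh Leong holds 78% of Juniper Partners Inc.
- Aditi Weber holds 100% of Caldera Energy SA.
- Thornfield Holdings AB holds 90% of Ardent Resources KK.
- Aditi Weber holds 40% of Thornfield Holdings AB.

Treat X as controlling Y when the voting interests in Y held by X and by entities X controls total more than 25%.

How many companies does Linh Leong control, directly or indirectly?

Linh holds 55% of Thornfield, so Linh controls Thornfield.
Linh holds 78% of Juniper, so Linh controls Juniper.
Thornfield holds 90% of Ardent, so Linh controls Ardent.
No other company's threshold is met.
Linh controls 3 companies.

3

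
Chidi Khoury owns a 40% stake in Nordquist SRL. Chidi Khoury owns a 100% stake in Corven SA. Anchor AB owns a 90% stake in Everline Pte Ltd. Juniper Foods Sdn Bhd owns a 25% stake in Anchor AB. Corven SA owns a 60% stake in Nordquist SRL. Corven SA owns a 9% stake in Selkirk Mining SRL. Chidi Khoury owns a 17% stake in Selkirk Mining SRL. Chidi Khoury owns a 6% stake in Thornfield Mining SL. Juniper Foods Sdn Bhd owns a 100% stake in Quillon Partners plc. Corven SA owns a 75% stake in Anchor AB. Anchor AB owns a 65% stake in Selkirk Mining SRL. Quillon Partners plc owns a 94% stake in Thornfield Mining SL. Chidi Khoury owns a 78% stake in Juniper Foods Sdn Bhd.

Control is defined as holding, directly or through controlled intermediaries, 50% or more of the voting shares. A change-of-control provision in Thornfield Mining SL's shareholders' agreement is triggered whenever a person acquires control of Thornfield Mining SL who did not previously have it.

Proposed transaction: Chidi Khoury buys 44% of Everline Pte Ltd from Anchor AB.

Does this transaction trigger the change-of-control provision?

The purchase adds only to Chidi's holdings (Anchor's stake shrinks), so Chidi is the only person who could newly come to control Thornfield.
Chidi holds 78% of Juniper, so Chidi controls Juniper.
Juniper holds 100% of Quillon, so Chidi controls Quillon.
Quillon and Chidi together hold 94% + 6% = 100% of Thornfield, so Chidi controls Thornfield.
So Chidi already controls Thornfield before the transaction.
After the purchase, Chidi holds 44% of Everline directly, and Anchor's stake falls to 46%.
Chidi controlled Thornfield already, so this is not a new person acquiring control; every other person's position is unchanged or reduced.
No new person acquires control, so the clause is not triggered.

No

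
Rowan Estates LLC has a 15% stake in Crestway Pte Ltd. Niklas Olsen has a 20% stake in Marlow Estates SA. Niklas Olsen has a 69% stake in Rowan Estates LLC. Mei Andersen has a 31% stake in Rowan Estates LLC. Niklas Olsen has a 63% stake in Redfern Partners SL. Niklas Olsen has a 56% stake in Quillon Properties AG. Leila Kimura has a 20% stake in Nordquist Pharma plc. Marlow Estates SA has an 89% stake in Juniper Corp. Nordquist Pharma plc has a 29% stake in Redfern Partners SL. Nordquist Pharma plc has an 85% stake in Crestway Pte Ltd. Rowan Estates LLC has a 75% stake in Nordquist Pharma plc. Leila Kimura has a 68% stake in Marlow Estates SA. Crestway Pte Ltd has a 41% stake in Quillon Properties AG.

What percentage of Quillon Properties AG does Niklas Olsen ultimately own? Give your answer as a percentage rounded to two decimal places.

78.28%

Niklas reaches Quillon along 3 paths.
Via Rowan → Nordquist → Crestway: 69% × 75% × 85% × 41% = 18.034875%.
Via Rowan → Crestway: 69% × 15% × 41% = 4.2435%.
Direct stake: 56% = 56%.
Total: 18.034875% + 4.2435% + 56% = 78.278375%.
Rounded: 78.28%.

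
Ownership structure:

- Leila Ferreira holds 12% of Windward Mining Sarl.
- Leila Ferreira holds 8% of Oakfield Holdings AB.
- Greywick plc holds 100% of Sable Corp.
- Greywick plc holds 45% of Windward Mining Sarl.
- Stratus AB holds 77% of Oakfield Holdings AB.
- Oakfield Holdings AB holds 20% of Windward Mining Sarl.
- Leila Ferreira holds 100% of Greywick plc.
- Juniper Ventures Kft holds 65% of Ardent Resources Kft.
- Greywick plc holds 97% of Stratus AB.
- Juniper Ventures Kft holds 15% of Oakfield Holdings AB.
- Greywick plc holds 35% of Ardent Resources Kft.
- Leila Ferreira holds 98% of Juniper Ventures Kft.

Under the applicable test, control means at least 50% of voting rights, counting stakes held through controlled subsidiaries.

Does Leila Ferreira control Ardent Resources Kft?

Leila holds 100% of Greywick, so Leila controls Greywick.
Leila holds 98% of Juniper, so Leila controls Juniper.
Juniper and Greywick together hold 65% + 35% = 100% of Ardent, so Leila controls Ardent.

Yes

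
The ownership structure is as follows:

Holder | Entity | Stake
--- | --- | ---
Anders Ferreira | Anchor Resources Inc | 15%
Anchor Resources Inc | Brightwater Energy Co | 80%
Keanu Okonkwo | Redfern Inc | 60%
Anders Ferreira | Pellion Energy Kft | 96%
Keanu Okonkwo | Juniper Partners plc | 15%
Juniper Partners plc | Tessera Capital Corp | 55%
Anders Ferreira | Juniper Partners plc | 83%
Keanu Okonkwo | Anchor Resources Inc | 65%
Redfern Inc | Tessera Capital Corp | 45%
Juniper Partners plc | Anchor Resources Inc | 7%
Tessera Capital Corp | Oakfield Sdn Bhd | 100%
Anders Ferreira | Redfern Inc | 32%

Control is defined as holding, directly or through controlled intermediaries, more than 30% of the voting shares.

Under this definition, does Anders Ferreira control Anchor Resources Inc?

No

Anders holds 83% of Juniper, so Anders controls Juniper.
Anders holds 32% of Redfern, so Anders controls Redfern.
Redfern and Juniper together hold 45% + 55% = 100% of Tessera, so Anders controls Tessera.
Anders holds 96% of Pellion, so Anders controls Pellion.
Tessera holds 100% of Oakfield, so Anders controls Oakfield.
In Anchor, Anders's side holds only 7% + 15% = 22%, not > 30%.
So Anders does not control Anchor.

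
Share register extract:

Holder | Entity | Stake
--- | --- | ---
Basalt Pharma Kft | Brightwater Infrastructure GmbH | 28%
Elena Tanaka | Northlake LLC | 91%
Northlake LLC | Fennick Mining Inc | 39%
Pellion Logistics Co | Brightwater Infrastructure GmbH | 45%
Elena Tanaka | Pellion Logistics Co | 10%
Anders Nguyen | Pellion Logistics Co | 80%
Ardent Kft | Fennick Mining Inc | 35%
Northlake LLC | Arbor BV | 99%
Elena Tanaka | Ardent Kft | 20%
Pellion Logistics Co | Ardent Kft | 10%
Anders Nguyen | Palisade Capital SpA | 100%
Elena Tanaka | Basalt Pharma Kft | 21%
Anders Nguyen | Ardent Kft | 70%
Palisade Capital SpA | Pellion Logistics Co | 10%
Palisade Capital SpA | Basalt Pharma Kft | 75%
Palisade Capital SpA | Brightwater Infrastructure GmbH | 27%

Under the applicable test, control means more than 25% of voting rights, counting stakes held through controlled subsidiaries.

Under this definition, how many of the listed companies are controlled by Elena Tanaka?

3

Elena holds 91% of Northlake, so Elena controls Northlake.
Northlake holds 99% of Arbor, so Elena controls Arbor.
Northlake holds 39% of Fennick, so Elena controls Fennick.
No other company's threshold is met.
Elena controls 3 companies.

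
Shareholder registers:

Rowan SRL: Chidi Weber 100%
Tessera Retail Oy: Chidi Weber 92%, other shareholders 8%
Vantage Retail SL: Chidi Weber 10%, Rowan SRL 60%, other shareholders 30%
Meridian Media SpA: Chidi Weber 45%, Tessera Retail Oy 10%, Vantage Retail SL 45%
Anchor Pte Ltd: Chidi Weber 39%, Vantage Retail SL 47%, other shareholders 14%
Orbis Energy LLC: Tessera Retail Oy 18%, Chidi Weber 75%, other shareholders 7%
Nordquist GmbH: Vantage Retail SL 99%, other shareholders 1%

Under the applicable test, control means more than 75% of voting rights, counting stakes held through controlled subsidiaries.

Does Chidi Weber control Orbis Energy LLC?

Chidi holds 92% of Tessera, so Chidi controls Tessera.
Tessera and Chidi together hold 18% + 75% = 93% of Orbis, so Chidi controls Orbis.

Yes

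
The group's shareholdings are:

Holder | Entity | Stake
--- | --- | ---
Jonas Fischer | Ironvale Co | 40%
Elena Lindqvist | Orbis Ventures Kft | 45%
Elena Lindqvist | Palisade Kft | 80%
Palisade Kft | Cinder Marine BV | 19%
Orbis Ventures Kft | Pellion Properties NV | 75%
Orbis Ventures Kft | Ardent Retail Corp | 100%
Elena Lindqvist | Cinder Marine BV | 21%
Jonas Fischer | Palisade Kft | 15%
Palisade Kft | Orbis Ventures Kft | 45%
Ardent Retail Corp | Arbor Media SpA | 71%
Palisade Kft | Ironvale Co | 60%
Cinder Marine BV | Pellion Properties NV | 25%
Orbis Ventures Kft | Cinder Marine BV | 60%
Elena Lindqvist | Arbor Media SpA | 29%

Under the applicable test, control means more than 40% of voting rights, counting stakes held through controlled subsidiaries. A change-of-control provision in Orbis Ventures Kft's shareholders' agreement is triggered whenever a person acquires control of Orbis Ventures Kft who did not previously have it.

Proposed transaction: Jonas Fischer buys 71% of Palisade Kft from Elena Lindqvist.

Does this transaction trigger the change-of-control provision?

The purchase adds only to Jonas's holdings (Elena's stake shrinks), so Jonas is the only person who could newly come to control Orbis.
Jonas's largest direct stake is 40% in Ironvale, which does not meet the threshold, so Jonas controls no company.
Neither Jonas nor any entity Jonas controls holds any voting interest in Orbis.
So before the transaction, Jonas does not control Orbis.
After the purchase, Jonas's direct stake in Palisade rises to 15% + 71% = 86%, and Elena's stake falls to 9%.
Jonas holds 86% of Palisade, so Jonas controls Palisade.
Palisade holds 45% of Orbis, so Jonas controls Orbis.
Jonas did not control Orbis before and does after, so the clause is triggered.

Yes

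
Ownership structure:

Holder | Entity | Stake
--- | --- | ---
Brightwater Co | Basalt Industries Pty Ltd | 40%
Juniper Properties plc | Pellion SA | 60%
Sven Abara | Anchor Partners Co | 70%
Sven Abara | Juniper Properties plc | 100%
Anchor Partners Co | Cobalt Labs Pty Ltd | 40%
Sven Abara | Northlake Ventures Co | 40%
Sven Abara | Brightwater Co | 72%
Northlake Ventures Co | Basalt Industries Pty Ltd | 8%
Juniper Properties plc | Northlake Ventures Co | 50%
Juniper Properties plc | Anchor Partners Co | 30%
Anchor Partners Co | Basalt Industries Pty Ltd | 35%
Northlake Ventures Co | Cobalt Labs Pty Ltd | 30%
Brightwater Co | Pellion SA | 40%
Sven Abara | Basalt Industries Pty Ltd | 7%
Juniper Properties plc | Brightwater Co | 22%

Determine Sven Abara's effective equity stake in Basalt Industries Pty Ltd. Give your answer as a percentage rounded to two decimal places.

Sven reaches Basalt along 7 paths.
Direct stake: 7% = 7%.
Via Juniper → Brightwater: 100% × 22% × 40% = 8.8%.
Via Brightwater: 72% × 40% = 28.8%.
Via Anchor: 70% × 35% = 24.5%.
Via Juniper → Anchor: 100% × 30% × 35% = 10.5%.
Via Northlake: 40% × 8% = 3.2%.
Via Juniper → Northlake: 100% × 50% × 8% = 4%.
Total: 7% + 8.8% + 28.8% + 24.5% + 10.5% + 3.2% + 4% = 86.8%.
Rounded: 86.80%.

86.80%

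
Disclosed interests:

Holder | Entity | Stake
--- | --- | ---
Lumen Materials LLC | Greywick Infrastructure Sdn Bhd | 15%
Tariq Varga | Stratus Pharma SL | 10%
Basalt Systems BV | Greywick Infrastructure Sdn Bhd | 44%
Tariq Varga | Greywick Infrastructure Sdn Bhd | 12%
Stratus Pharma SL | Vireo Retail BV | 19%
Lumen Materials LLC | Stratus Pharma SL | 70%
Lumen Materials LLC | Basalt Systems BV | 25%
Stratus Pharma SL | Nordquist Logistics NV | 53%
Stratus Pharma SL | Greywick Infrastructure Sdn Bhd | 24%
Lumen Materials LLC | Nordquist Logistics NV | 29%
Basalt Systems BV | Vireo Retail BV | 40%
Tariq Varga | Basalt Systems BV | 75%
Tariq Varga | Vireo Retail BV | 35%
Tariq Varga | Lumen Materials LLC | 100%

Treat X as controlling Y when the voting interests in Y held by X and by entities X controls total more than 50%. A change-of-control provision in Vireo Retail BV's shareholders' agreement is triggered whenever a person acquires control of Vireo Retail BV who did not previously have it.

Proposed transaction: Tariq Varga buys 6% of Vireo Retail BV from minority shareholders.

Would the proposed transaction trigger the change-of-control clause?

No

The purchase changes only Tariq's holdings, so Tariq is the only person who could newly come to control Vireo.
Tariq holds 100% of Lumen, so Tariq controls Lumen.
Tariq and Lumen together hold 75% + 25% = 100% of Basalt, so Tariq controls Basalt.
Lumen and Tariq together hold 70% + 10% = 80% of Stratus, so Tariq controls Stratus.
Basalt and Stratus and Tariq together hold 40% + 19% + 35% = 94% of Vireo, so Tariq controls Vireo.
So Tariq already controls Vireo before the transaction.
After the purchase, Tariq's direct stake in Vireo rises to 35% + 6% = 41%.
Tariq controlled Vireo already, so this is not a new person acquiring control; every other person's position is unchanged or reduced.
No new person acquires control, so the clause is not triggered.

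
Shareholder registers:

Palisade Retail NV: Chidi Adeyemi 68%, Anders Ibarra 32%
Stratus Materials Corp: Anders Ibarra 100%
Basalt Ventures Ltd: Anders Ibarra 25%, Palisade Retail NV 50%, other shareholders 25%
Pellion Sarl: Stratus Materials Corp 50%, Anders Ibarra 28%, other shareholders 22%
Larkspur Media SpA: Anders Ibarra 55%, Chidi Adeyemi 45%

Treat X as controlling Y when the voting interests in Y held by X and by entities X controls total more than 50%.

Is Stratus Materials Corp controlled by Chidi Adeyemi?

Chidi holds 68% of Palisade, so Chidi controls Palisade.
Neither Chidi nor any entity Chidi controls holds any voting interest in Stratus.
So Chidi does not control Stratus.

No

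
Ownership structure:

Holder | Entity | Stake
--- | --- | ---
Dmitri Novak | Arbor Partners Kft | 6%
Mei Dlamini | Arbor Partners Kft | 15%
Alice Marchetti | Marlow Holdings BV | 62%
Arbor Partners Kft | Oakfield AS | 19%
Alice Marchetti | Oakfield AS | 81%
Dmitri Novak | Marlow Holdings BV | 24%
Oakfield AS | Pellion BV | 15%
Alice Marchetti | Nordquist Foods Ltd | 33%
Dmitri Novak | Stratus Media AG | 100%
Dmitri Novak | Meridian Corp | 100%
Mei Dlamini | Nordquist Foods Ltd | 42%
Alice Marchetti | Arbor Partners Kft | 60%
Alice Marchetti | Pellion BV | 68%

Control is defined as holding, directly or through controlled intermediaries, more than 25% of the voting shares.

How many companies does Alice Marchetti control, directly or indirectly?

Alice holds 62% of Marlow, so Alice controls Marlow.
Alice holds 60% of Arbor, so Alice controls Arbor.
Arbor and Alice together hold 19% + 81% = 100% of Oakfield, so Alice controls Oakfield.
Alice holds 33% of Nordquist, so Alice controls Nordquist.
Alice and Oakfield together hold 68% + 15% = 83% of Pellion, so Alice controls Pellion.
No other company's threshold is met.
Alice controls 5 companies.

5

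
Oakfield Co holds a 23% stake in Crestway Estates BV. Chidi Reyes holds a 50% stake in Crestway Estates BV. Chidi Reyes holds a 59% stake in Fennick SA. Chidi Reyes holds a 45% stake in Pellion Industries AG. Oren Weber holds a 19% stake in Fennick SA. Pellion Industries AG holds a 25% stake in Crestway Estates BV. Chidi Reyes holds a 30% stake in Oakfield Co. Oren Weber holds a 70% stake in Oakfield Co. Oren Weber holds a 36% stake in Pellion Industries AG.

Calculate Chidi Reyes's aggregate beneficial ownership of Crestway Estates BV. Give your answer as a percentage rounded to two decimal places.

Chidi reaches Crestway along 3 paths.
Via Pellion: 45% × 25% = 11.25%.
Direct stake: 50% = 50%.
Via Oakfield: 30% × 23% = 6.9%.
Total: 11.25% + 50% + 6.9% = 68.15%.

68.15%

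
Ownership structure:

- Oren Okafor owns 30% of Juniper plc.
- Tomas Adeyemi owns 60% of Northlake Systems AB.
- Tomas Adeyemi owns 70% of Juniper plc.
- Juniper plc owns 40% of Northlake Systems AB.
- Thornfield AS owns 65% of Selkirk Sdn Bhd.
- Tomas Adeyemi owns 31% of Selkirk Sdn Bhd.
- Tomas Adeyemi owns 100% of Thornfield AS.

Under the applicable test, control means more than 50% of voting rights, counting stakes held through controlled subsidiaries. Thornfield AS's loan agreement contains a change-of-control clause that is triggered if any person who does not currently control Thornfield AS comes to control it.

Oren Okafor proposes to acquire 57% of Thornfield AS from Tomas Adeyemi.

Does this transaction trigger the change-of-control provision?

Yes

The purchase adds only to Oren's holdings (Tomas's stake shrinks), so Oren is the only person who could newly come to control Thornfield.
Oren's largest direct stake is 30% in Juniper, which does not meet the threshold, so Oren controls no company.
Neither Oren nor any entity Oren controls holds any voting interest in Thornfield.
So before the transaction, Oren does not control Thornfield.
After the purchase, Oren holds 57% of Thornfield directly, and Tomas's stake falls to 43%.
Oren holds 57% of Thornfield, so Oren controls Thornfield.
Oren did not control Thornfield before and does after, so the clause is triggered.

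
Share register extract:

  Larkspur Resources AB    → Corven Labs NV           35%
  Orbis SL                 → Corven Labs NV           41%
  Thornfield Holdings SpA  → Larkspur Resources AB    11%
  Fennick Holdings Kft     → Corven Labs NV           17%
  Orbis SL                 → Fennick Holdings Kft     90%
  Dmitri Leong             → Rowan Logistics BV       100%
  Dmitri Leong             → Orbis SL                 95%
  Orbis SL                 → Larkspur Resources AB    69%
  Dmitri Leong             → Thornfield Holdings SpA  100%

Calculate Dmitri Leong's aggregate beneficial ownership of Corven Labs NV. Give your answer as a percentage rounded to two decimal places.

80.28%

Dmitri reaches Corven along 4 paths.
Via Orbis: 95% × 41% = 38.95%.
Via Orbis → Larkspur: 95% × 69% × 35% = 22.9425%.
Via Thornfield → Larkspur: 100% × 11% × 35% = 3.85%.
Via Orbis → Fennick: 95% × 90% × 17% = 14.535%.
Total: 38.95% + 22.9425% + 3.85% + 14.535% = 80.2775%.
Rounded: 80.28%.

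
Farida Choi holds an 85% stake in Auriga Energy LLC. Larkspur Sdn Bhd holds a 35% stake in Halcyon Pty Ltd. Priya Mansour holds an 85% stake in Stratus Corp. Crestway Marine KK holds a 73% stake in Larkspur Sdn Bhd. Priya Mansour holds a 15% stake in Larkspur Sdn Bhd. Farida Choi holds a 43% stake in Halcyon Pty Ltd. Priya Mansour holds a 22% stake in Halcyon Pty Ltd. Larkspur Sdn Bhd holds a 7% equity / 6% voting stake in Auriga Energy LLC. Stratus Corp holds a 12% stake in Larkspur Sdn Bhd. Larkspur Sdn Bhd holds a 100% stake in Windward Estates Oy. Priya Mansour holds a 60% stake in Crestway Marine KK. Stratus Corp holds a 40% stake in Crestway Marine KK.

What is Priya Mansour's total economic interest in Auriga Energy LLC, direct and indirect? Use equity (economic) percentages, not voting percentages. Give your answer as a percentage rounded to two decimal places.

6.57%

Priya reaches Auriga along 4 paths.
Via Stratus → Larkspur: 85% × 12% × 7% = 0.714%.
Via Larkspur: 15% × 7% = 1.05%.
Via Crestway → Larkspur: 60% × 73% × 7% = 3.066%.
Via Stratus → Crestway → Larkspur: 85% × 40% × 73% × 7% = 1.7374%.
Total: 0.714% + 1.05% + 3.066% + 1.7374% = 6.5674%.
Rounded: 6.57%.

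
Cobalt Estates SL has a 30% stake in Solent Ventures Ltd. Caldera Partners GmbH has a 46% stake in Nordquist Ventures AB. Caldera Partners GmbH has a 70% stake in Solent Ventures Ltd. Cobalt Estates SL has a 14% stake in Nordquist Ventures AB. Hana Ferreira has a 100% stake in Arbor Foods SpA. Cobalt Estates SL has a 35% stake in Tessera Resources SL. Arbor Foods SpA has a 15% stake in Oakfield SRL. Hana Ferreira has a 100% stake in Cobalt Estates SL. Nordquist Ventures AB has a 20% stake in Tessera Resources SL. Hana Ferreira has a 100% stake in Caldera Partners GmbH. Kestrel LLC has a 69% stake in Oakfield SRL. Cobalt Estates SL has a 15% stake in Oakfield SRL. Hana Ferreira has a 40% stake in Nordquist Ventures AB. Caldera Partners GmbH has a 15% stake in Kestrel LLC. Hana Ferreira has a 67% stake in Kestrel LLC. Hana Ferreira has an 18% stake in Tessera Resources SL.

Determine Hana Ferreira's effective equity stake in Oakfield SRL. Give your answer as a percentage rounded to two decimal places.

Hana reaches Oakfield along 4 paths.
Via Cobalt: 100% × 15% = 15%.
Via Arbor: 100% × 15% = 15%.
Via Caldera → Kestrel: 100% × 15% × 69% = 10.35%.
Via Kestrel: 67% × 69% = 46.23%.
Total: 15% + 15% + 10.35% + 46.23% = 86.58%.

86.58%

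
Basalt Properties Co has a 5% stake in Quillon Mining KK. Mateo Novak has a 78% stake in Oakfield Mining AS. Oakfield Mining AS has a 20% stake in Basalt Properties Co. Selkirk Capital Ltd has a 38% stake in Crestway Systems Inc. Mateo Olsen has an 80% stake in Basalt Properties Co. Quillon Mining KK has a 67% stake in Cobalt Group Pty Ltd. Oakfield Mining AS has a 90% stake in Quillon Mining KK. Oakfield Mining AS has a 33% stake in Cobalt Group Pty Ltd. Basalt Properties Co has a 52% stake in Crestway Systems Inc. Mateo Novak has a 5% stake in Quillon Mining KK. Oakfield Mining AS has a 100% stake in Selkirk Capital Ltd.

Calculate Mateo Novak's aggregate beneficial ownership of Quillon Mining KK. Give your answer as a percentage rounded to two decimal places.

Mateo Novak reaches Quillon along 3 paths.
Direct stake: 5% = 5%.
Via Oakfield → Basalt: 78% × 20% × 5% = 0.78%.
Via Oakfield: 78% × 90% = 70.2%.
Total: 5% + 0.78% + 70.2% = 75.98%.

75.98%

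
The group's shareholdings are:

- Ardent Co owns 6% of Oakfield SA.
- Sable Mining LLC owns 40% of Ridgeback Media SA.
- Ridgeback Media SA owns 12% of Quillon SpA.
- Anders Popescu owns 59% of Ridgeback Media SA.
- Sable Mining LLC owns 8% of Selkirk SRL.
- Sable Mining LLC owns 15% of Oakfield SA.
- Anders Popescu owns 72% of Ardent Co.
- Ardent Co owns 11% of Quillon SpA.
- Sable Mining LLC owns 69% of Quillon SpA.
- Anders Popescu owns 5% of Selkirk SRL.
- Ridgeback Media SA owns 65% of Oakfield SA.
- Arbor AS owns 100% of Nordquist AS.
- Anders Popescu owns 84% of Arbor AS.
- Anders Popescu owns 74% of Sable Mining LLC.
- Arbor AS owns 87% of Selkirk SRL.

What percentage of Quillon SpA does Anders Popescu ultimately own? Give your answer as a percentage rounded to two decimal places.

69.61%

Anders reaches Quillon along 4 paths.
Via Ardent: 72% × 11% = 7.92%.
Via Sable: 74% × 69% = 51.06%.
Via Ridgeback: 59% × 12% = 7.08%.
Via Sable → Ridgeback: 74% × 40% × 12% = 3.552%.
Total: 7.92% + 51.06% + 7.08% + 3.552% = 69.612%.
Rounded: 69.61%.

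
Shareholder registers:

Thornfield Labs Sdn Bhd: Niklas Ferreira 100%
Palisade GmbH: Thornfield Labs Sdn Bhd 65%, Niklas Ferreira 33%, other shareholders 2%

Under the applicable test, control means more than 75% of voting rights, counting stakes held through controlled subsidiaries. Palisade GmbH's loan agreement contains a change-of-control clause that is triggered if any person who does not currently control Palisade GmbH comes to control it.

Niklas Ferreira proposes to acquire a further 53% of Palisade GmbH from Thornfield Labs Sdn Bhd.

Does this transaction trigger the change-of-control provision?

The purchase adds only to Niklas's holdings (Thornfield's stake shrinks), so Niklas is the only person who could newly come to control Palisade.
Niklas holds 100% of Thornfield, so Niklas controls Thornfield.
Thornfield and Niklas together hold 65% + 33% = 98% of Palisade, so Niklas controls Palisade.
So Niklas already controls Palisade before the transaction.
After the purchase, Niklas's direct stake in Palisade rises to 33% + 53% = 86%, and Thornfield's stake falls to 12%.
Niklas controlled Palisade already, so this is not a new person acquiring control; every other person's position is unchanged or reduced.
No new person acquires control, so the clause is not triggered.

No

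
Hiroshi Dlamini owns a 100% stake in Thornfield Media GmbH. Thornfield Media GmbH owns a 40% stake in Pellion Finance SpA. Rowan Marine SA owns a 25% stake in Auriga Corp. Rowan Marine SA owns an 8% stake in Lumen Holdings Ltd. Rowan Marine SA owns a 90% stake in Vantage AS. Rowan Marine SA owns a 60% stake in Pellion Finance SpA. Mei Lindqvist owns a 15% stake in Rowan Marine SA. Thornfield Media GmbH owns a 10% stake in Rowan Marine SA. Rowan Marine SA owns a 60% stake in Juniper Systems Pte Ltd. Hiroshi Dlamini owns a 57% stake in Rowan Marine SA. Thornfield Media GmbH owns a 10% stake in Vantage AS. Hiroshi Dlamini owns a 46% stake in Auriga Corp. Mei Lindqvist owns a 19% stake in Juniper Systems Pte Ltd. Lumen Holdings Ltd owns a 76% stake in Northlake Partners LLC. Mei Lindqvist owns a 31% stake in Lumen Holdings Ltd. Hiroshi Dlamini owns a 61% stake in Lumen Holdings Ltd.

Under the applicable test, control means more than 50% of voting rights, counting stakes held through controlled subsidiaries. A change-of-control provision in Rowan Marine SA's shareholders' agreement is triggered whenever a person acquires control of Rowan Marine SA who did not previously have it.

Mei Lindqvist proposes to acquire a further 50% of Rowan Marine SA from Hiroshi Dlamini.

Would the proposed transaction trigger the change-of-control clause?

The purchase adds only to Mei's holdings (Hiroshi's stake shrinks), so Mei is the only person who could newly come to control Rowan.
Mei's largest direct stake is 31% in Lumen, which does not meet the threshold, so Mei controls no company.
In Rowan, Mei's side holds only 15%, not > 50%.
So before the transaction, Mei does not control Rowan.
After the purchase, Mei's direct stake in Rowan rises to 15% + 50% = 65%, and Hiroshi's stake falls to 7%.
Mei holds 65% of Rowan, so Mei controls Rowan.
Mei did not control Rowan before and does after, so the clause is triggered.

Yes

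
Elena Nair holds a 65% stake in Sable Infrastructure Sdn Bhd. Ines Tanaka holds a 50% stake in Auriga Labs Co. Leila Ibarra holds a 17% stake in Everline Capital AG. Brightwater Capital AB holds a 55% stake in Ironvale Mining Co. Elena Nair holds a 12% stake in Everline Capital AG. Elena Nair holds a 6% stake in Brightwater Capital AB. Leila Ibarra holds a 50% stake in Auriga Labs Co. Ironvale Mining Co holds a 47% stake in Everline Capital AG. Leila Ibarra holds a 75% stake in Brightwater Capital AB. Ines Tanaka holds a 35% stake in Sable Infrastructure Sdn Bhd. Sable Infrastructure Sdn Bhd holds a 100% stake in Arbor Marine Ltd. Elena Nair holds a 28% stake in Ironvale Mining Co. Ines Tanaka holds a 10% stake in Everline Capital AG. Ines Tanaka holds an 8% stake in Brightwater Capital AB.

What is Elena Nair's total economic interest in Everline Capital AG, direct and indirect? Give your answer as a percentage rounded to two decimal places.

26.71%

Elena reaches Everline along 3 paths.
Via Brightwater → Ironvale: 6% × 55% × 47% = 1.551%.
Via Ironvale: 28% × 47% = 13.16%.
Direct stake: 12% = 12%.
Total: 1.551% + 13.16% + 12% = 26.711%.
Rounded: 26.71%.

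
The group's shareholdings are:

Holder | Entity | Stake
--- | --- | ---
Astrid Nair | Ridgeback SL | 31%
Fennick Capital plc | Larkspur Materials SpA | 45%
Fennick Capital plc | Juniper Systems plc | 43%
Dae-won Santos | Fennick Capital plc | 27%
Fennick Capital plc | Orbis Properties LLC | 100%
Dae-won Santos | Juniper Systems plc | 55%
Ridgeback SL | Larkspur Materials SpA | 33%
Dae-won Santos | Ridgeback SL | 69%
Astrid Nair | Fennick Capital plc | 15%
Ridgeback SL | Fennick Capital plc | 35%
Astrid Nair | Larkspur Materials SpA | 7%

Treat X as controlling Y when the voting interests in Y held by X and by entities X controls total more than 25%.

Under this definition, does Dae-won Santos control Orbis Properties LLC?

Dae-won holds 69% of Ridgeback, so Dae-won controls Ridgeback.
Dae-won and Ridgeback together hold 27% + 35% = 62% of Fennick, so Dae-won controls Fennick.
Fennick holds 100% of Orbis, so Dae-won controls Orbis.

Yes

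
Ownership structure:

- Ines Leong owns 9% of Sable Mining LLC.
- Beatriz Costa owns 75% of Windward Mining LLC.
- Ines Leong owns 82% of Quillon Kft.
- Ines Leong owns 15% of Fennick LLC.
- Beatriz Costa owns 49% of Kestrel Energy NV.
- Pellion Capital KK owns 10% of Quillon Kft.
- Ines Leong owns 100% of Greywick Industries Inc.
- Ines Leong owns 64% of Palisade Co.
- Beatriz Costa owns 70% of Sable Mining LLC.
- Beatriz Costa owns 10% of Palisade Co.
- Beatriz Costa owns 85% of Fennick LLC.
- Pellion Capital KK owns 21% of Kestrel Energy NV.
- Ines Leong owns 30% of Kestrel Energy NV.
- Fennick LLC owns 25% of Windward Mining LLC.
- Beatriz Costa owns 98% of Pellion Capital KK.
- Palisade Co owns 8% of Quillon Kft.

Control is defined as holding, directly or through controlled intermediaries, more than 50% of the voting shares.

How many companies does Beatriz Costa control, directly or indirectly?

5

Beatriz holds 85% of Fennick, so Beatriz controls Fennick.
Beatriz holds 70% of Sable, so Beatriz controls Sable.
Beatriz holds 98% of Pellion, so Beatriz controls Pellion.
Fennick and Beatriz together hold 25% + 75% = 100% of Windward, so Beatriz controls Windward.
Pellion and Beatriz together hold 21% + 49% = 70% of Kestrel, so Beatriz controls Kestrel.
No other company's threshold is met.
Beatriz controls 5 companies.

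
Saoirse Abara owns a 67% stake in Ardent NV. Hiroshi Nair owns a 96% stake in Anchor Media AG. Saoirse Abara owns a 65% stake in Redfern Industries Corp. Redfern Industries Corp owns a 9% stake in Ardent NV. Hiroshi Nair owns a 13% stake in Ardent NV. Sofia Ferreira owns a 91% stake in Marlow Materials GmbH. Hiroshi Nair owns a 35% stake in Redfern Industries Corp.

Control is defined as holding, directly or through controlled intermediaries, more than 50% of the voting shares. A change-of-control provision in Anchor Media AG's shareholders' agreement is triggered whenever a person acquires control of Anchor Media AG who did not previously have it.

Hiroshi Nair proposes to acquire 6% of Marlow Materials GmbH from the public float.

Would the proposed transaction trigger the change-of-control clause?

The purchase changes only Hiroshi's holdings, so Hiroshi is the only person who could newly come to control Anchor.
Hiroshi holds 96% of Anchor, so Hiroshi controls Anchor.
So Hiroshi already controls Anchor before the transaction.
After the purchase, Hiroshi holds 6% of Marlow directly.
Hiroshi controlled Anchor already, so this is not a new person acquiring control; every other person's position is unchanged or reduced.
No new person acquires control, so the clause is not triggered.

No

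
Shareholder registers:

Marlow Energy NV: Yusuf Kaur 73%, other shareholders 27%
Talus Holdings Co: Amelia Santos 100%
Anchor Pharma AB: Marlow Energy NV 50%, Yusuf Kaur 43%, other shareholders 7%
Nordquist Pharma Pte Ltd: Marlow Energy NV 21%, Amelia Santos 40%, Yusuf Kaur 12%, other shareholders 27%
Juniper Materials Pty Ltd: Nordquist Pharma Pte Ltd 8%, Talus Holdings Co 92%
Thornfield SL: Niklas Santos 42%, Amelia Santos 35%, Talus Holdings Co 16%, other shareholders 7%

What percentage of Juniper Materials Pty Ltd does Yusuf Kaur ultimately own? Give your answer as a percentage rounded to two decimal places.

2.19%

Yusuf reaches Juniper along 2 paths.
Via Marlow → Nordquist: 73% × 21% × 8% = 1.2264%.
Via Nordquist: 12% × 8% = 0.96%.
Total: 1.2264% + 0.96% = 2.1864%.
Rounded: 2.19%.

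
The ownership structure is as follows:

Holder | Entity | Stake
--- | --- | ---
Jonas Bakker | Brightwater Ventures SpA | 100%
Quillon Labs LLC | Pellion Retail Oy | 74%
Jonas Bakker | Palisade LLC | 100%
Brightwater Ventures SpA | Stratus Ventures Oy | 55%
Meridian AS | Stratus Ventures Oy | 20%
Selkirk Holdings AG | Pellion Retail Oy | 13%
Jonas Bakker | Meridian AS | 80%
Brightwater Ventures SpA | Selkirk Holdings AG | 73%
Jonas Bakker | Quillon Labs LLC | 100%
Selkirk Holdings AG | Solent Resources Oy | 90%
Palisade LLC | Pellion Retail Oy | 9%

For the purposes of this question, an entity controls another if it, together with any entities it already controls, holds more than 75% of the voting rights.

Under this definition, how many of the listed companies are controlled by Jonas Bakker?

5

Jonas holds 100% of Quillon, so Jonas controls Quillon.
Jonas holds 100% of Brightwater, so Jonas controls Brightwater.
Jonas holds 80% of Meridian, so Jonas controls Meridian.
Jonas holds 100% of Palisade, so Jonas controls Palisade.
Quillon and Palisade together hold 74% + 9% = 83% of Pellion, so Jonas controls Pellion.
No other company's threshold is met.
Jonas controls 5 companies.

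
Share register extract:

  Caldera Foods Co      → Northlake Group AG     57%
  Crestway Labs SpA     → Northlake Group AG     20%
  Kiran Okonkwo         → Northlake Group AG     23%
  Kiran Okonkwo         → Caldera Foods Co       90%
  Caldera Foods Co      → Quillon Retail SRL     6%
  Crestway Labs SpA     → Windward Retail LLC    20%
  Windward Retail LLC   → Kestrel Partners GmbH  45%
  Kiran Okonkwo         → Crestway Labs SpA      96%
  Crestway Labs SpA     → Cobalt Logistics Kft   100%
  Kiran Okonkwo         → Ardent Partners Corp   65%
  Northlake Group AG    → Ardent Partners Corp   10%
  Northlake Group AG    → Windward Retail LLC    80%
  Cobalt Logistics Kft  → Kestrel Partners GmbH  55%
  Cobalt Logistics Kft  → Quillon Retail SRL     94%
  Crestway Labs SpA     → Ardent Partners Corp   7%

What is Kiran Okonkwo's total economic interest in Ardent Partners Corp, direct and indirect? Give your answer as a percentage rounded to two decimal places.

Kiran reaches Ardent along 5 paths.
Via Crestway: 96% × 7% = 6.72%.
Direct stake: 65% = 65%.
Via Crestway → Northlake: 96% × 20% × 10% = 1.92%.
Via Caldera → Northlake: 90% × 57% × 10% = 5.13%.
Via Northlake: 23% × 10% = 2.3%.
Total: 6.72% + 65% + 1.92% + 5.13% + 2.3% = 81.07%.

81.07%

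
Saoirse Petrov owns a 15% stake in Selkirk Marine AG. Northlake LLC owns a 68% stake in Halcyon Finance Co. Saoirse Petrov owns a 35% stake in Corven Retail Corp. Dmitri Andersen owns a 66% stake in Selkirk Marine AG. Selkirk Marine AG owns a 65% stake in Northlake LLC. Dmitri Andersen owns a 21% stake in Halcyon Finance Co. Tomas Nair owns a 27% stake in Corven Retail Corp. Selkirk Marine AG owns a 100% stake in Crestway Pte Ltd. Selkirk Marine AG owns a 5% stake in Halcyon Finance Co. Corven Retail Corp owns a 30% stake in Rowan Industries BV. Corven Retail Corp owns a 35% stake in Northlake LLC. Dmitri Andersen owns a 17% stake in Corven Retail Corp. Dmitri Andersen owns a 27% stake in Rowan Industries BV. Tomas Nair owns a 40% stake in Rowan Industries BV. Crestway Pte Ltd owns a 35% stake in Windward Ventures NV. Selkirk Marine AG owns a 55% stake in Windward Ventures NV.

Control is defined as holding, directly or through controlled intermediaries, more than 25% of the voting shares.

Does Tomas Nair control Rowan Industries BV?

Yes

Tomas holds 27% of Corven, so Tomas controls Corven.
Tomas and Corven together hold 40% + 30% = 70% of Rowan, so Tomas controls Rowan.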